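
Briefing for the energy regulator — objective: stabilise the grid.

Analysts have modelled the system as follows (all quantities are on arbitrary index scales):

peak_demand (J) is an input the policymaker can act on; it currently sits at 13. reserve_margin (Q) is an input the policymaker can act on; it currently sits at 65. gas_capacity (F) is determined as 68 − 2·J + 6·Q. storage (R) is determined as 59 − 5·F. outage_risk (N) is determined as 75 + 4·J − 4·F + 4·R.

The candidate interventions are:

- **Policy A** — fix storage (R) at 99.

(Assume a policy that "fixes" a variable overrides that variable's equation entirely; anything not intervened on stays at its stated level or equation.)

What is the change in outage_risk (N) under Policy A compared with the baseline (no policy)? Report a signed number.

8800

Baseline:
  J = 13
  Q = 65
  F = 68 − 2·13 + 6·65 = 432
  R = 59 − 5·432 = -2101
  N = 75 + 4·13 − 4·432 + 4·(-2101) = -10005
Policy A (R := 99):
  J = 13
  Q = 65
  F = 68 − 2·13 + 6·65 = 432
  R = 99
  N = 75 + 4·13 − 4·432 + 4·99 = -1205
Change in N: -1205 − (-10005) = 8800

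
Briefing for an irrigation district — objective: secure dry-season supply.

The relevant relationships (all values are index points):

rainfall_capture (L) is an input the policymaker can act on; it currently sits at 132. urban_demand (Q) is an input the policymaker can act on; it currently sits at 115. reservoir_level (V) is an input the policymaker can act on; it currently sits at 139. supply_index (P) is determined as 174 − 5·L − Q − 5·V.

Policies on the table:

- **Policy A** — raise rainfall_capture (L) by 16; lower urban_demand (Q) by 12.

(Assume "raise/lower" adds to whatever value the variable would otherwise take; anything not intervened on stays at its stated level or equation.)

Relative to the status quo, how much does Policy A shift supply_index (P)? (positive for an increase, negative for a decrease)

-68

Baseline:
  L = 132
  Q = 115
  V = 139
  P = 174 − 5·132 − 115 − 5·139 = -1296
Policy A (L + 16, Q − 12):
  L = 132 + 16 = 148
  Q = 115 − 12 = 103
  V = 139
  P = 174 − 5·148 − 103 − 5·139 = -1364
Change in P: -1364 − (-1296) = -68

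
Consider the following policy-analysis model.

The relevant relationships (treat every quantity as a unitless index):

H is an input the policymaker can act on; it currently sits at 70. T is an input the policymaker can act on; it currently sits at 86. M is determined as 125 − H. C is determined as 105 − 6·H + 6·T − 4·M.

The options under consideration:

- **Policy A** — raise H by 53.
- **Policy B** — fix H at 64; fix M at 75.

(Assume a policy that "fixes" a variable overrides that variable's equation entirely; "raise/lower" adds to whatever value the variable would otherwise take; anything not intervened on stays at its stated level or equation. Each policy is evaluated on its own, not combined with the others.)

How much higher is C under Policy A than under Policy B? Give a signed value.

-62

Policy A (H + 53):
  H = 70 + 53 = 123
  T = 86
  M = 125 − 123 = 2
  C = 105 − 6·123 + 6·86 − 4·2 = -125
Policy B (H := 64, M := 75):
  H = 64
  T = 86
  M = 75
  C = 105 − 6·64 + 6·86 − 4·75 = -63
C: -125 − (-63) = -62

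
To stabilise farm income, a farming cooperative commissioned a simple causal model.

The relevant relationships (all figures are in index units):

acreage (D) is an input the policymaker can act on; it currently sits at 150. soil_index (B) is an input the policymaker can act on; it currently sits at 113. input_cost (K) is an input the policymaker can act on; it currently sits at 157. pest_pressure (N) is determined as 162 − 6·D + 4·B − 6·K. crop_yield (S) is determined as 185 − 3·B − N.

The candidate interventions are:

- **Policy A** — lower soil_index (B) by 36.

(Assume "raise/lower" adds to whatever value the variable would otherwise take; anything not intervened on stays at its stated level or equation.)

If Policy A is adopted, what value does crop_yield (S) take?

Policy A (B − 36):
  D = 150
  B = 113 − 36 = 77
  K = 157
  N = 162 − 6·150 + 4·77 − 6·157 = -1372
  S = 185 − 3·77 − (-1372) = 1326

1326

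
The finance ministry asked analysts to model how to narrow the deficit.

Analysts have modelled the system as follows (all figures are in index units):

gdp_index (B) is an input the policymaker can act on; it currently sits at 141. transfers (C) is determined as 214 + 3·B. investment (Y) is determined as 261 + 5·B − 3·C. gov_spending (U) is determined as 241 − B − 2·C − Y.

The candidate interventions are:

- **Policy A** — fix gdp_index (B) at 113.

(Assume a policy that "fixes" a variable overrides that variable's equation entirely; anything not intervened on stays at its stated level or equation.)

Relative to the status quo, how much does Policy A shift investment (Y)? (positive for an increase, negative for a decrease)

Baseline:
  B = 141
  C = 214 + 3·141 = 637
  Y = 261 + 5·141 − 3·637 = -945
Policy A (B := 113):
  B = 113
  C = 214 + 3·113 = 553
  Y = 261 + 5·113 − 3·553 = -833
Change in Y: -833 − (-945) = 112

112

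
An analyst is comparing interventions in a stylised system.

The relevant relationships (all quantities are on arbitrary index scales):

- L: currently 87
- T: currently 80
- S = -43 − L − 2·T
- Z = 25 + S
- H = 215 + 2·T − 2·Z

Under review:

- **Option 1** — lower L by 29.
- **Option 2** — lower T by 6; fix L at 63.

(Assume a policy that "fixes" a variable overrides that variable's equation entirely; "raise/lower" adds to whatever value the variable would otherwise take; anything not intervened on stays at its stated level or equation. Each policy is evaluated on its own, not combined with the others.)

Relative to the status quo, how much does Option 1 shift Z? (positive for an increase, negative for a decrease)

Baseline:
  L = 87
  T = 80
  S = -43 − 87 − 2·80 = -290
  Z = 25 + (-290) = -265
Option 1 (L − 29):
  L = 87 − 29 = 58
  T = 80
  S = -43 − 58 − 2·80 = -261
  Z = 25 + (-261) = -236
Change in Z: -236 − (-265) = 29

29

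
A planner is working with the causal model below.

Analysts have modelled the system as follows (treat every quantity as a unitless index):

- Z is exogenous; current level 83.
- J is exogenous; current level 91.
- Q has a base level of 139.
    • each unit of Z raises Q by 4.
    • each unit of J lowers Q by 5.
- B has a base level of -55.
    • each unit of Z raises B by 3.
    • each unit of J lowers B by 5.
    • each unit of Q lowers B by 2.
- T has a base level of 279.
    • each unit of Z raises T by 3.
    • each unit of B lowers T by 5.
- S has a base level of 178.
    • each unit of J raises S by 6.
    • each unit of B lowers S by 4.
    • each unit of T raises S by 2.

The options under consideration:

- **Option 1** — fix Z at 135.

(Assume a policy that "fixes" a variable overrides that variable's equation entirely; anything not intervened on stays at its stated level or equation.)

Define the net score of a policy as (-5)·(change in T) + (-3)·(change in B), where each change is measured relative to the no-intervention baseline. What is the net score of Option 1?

Baseline:
  Z = 83
  J = 91
  Q = 139 + 4·83 − 5·91 = 16
  B = -55 + 3·83 − 5·91 − 2·16 = -293
  T = 279 + 3·83 − 5·(-293) = 1993
Option 1 (Z := 135):
  Z = 135
  J = 91
  Q = 139 + 4·135 − 5·91 = 224
  B = -55 + 3·135 − 5·91 − 2·224 = -553
  T = 279 + 3·135 − 5·(-553) = 3449
ΔT = 3449 − 1993 = 1456; ΔB = -553 − (-293) = -260
Score = (-5)·1456 + (-3)·(-260) = -6500

-6500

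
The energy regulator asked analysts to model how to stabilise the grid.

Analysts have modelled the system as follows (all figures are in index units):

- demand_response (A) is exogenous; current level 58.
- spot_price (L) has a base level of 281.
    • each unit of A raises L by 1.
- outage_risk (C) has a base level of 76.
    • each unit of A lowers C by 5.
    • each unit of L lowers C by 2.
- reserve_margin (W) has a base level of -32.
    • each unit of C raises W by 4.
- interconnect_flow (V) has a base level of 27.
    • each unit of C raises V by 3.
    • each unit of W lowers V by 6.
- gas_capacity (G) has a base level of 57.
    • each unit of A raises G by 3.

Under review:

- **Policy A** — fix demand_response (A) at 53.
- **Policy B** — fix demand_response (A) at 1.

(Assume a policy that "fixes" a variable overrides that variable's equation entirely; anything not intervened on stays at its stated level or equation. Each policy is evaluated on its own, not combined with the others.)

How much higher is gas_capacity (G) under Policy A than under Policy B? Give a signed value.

156

Policy A (A := 53):
  A = 53
  G = 57 + 3·53 = 216
Policy B (A := 1):
  A = 1
  G = 57 + 3·1 = 60
G: 216 − 60 = 156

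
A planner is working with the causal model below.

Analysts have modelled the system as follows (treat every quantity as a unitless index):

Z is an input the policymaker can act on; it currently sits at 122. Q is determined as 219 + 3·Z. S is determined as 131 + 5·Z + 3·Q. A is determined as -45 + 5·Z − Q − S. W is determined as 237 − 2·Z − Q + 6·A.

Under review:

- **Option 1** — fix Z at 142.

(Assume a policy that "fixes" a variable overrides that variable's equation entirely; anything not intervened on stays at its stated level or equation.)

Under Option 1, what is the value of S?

Option 1 (Z := 142):
  Z = 142
  Q = 219 + 3·142 = 645
  S = 131 + 5·142 + 3·645 = 2776

2776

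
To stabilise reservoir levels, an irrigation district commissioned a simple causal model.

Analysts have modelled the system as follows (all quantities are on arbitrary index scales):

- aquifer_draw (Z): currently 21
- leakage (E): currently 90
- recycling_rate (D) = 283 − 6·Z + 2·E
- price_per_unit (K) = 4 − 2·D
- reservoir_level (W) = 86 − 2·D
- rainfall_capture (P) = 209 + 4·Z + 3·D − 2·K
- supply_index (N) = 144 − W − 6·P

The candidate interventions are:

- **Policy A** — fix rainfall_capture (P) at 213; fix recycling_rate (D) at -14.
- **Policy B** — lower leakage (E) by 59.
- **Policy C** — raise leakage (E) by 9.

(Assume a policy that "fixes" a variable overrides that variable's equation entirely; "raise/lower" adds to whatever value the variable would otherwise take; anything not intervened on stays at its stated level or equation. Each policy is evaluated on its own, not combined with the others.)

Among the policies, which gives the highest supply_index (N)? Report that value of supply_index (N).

Policy A (P := 213, D := -14):
  Z = 21
  E = 90
  D = -14
  K = 4 − 2·(-14) = 32
  W = 86 − 2·(-14) = 114
  P = 213
  N = 144 − 114 − 6·213 = -1248
Policy B (E − 59):
  Z = 21
  E = 90 − 59 = 31
  D = 283 − 6·21 + 2·31 = 219
  K = 4 − 2·219 = -434
  W = 86 − 2·219 = -352
  P = 209 + 4·21 + 3·219 − 2·(-434) = 1818
  N = 144 − (-352) − 6·1818 = -10412
Policy C (E + 9):
  Z = 21
  E = 90 + 9 = 99
  D = 283 − 6·21 + 2·99 = 355
  K = 4 − 2·355 = -706
  W = 86 − 2·355 = -624
  P = 209 + 4·21 + 3·355 − 2·(-706) = 2770
  N = 144 − (-624) − 6·2770 = -15852
Comparing — Policy A: N=-1248, Policy B: N=-10412, Policy C: N=-15852. Highest is -1248 (Policy A).

-1248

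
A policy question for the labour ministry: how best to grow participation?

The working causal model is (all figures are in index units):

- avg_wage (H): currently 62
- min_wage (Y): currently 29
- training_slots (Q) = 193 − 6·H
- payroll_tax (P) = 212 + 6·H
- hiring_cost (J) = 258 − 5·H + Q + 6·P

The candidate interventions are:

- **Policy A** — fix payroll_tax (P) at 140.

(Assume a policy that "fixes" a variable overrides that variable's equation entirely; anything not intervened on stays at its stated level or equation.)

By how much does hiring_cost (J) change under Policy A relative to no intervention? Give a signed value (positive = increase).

-2664

Baseline:
  H = 62
  Q = 193 − 6·62 = -179
  P = 212 + 6·62 = 584
  J = 258 − 5·62 + (-179) + 6·584 = 3273
Policy A (P := 140):
  H = 62
  Q = 193 − 6·62 = -179
  P = 140
  J = 258 − 5·62 + (-179) + 6·140 = 609
Change in J: 609 − 3273 = -2664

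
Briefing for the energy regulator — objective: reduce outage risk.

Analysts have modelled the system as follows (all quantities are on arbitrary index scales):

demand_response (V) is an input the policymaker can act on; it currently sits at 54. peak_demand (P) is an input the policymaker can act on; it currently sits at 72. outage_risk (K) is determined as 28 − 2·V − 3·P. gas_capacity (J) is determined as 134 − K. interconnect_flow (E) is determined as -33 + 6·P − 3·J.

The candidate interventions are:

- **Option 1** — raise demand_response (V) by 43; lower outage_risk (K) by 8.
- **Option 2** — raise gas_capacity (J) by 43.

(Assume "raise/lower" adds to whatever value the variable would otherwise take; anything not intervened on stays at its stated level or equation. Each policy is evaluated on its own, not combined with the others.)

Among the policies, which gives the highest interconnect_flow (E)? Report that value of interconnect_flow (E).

Option 1 (V + 43, K − 8):
  V = 54 + 43 = 97
  P = 72
  K = 28 − 2·97 − 3·72 (−8 from intervention) = -390
  J = 134 − (-390) = 524
  E = -33 + 6·72 − 3·524 = -1173
Option 2 (J + 43):
  V = 54
  P = 72
  K = 28 − 2·54 − 3·72 = -296
  J = 134 − (-296) (+43 from intervention) = 473
  E = -33 + 6·72 − 3·473 = -1020
Comparing — Option 1: E=-1173, Option 2: E=-1020. Highest is -1020 (Option 2).

-1020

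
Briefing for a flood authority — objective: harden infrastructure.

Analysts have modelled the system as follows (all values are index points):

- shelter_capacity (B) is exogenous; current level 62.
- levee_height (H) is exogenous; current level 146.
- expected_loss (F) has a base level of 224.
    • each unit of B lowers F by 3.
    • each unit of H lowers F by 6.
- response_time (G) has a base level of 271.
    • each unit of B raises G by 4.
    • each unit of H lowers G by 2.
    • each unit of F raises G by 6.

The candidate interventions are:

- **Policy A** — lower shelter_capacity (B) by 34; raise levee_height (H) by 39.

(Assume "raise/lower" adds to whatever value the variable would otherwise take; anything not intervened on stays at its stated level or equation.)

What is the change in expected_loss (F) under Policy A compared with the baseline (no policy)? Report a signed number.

Baseline:
  B = 62
  H = 146
  F = 224 − 3·62 − 6·146 = -838
Policy A (B − 34, H + 39):
  B = 62 − 34 = 28
  H = 146 + 39 = 185
  F = 224 − 3·28 − 6·185 = -970
Change in F: -970 − (-838) = -132

-132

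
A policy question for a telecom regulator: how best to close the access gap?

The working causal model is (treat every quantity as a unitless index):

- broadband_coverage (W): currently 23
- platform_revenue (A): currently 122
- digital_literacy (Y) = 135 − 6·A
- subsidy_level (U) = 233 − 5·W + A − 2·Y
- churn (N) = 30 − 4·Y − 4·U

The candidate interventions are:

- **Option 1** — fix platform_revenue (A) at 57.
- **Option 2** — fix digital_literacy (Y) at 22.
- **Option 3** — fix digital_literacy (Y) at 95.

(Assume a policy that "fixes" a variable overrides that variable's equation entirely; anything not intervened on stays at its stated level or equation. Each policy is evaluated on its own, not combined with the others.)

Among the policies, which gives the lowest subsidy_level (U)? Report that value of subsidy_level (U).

50

Option 1 (A := 57):
  W = 23
  A = 57
  Y = 135 − 6·57 = -207
  U = 233 − 5·23 + 57 − 2·(-207) = 589
Option 2 (Y := 22):
  W = 23
  A = 122
  Y = 22
  U = 233 − 5·23 + 122 − 2·22 = 196
Option 3 (Y := 95):
  W = 23
  A = 122
  Y = 95
  U = 233 − 5·23 + 122 − 2·95 = 50
Comparing — Option 1: U=589, Option 2: U=196, Option 3: U=50. Lowest is 50 (Option 3).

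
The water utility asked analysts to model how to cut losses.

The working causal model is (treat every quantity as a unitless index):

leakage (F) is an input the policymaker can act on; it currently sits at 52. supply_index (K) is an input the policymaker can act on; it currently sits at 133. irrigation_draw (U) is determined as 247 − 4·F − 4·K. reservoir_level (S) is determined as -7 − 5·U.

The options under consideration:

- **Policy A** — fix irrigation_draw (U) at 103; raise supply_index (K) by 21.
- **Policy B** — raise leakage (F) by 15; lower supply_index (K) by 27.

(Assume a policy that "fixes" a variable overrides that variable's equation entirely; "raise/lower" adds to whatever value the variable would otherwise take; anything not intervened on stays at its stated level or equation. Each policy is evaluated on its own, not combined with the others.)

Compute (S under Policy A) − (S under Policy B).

-2740

Policy A (U := 103, K + 21):
  F = 52
  K = 133 + 21 = 154
  U = 103
  S = -7 − 5·103 = -522
Policy B (F + 15, K − 27):
  F = 52 + 15 = 67
  K = 133 − 27 = 106
  U = 247 − 4·67 − 4·106 = -445
  S = -7 − 5·(-445) = 2218
S: -522 − 2218 = -2740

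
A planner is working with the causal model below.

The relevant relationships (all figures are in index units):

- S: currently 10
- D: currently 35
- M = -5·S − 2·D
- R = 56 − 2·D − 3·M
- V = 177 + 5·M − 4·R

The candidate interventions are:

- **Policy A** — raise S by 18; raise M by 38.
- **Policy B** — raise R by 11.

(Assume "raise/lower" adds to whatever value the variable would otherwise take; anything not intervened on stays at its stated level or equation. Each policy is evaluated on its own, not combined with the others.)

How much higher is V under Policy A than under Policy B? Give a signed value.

-840

Policy A (S + 18, M + 38):
  S = 10 + 18 = 28
  D = 35
  M = 0 − 5·28 − 2·35 (+38 from intervention) = -172
  R = 56 − 2·35 − 3·(-172) = 502
  V = 177 + 5·(-172) − 4·502 = -2691
Policy B (R + 11):
  S = 10
  D = 35
  M = 0 − 5·10 − 2·35 = -120
  R = 56 − 2·35 − 3·(-120) (+11 from intervention) = 357
  V = 177 + 5·(-120) − 4·357 = -1851
V: -2691 − (-1851) = -840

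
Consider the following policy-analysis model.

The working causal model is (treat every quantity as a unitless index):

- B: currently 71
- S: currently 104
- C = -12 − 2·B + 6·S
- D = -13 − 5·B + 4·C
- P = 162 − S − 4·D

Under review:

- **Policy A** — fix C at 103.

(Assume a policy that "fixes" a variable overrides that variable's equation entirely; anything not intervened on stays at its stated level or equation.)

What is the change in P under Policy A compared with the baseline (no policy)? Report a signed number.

5872

Baseline:
  B = 71
  S = 104
  C = -12 − 2·71 + 6·104 = 470
  D = -13 − 5·71 + 4·470 = 1512
  P = 162 − 104 − 4·1512 = -5990
Policy A (C := 103):
  B = 71
  S = 104
  C = 103
  D = -13 − 5·71 + 4·103 = 44
  P = 162 − 104 − 4·44 = -118
Change in P: -118 − (-5990) = 5872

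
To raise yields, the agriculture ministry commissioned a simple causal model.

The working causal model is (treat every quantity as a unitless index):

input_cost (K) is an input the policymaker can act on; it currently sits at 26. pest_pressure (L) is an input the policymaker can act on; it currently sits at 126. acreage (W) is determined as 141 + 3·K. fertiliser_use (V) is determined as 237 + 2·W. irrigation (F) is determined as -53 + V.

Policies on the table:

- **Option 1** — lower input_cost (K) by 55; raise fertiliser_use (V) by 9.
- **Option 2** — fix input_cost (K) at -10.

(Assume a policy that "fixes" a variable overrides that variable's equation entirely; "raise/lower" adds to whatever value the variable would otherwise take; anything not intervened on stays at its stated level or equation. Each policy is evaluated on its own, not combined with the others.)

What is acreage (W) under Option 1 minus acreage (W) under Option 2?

-57

Option 1 (K − 55, V + 9):
  K = 26 − 55 = -29
  W = 141 + 3·(-29) = 54
Option 2 (K := -10):
  K = -10
  W = 141 + 3·(-10) = 111
W: 54 − 111 = -57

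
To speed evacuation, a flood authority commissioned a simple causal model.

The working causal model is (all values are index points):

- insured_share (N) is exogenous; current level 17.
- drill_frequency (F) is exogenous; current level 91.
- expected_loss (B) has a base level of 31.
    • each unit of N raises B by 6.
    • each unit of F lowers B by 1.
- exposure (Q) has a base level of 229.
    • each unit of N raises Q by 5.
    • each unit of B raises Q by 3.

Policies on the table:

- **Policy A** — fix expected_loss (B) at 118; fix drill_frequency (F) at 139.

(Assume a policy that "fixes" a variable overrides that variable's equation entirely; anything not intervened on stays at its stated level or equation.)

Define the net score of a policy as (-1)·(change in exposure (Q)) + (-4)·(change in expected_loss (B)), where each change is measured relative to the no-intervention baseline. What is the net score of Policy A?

-532

Baseline:
  N = 17
  F = 91
  B = 31 + 6·17 − 91 = 42
  Q = 229 + 5·17 + 3·42 = 440
Policy A (B := 118, F := 139):
  N = 17
  F = 139
  B = 118
  Q = 229 + 5·17 + 3·118 = 668
ΔQ = 668 − 440 = 228; ΔB = 118 − 42 = 76
Score = (-1)·228 + (-4)·76 = -532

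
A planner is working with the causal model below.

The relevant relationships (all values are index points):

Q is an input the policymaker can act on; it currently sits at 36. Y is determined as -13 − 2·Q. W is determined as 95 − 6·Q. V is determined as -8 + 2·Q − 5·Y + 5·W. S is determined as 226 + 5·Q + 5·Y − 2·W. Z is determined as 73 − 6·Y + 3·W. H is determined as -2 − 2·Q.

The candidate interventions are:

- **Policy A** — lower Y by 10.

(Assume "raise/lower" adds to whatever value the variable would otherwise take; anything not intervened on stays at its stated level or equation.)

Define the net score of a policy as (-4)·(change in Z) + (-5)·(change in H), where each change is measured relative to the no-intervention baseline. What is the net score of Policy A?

Baseline:
  Q = 36
  Y = -13 − 2·36 = -85
  W = 95 − 6·36 = -121
  Z = 73 − 6·(-85) + 3·(-121) = 220
  H = -2 − 2·36 = -74
Policy A (Y − 10):
  Q = 36
  Y = -13 − 2·36 (−10 from intervention) = -95
  W = 95 − 6·36 = -121
  Z = 73 − 6·(-95) + 3·(-121) = 280
  H = -2 − 2·36 = -74
ΔZ = 280 − 220 = 60; ΔH = -74 − (-74) = 0
Score = (-4)·60 + (-5)·0 = -240

-240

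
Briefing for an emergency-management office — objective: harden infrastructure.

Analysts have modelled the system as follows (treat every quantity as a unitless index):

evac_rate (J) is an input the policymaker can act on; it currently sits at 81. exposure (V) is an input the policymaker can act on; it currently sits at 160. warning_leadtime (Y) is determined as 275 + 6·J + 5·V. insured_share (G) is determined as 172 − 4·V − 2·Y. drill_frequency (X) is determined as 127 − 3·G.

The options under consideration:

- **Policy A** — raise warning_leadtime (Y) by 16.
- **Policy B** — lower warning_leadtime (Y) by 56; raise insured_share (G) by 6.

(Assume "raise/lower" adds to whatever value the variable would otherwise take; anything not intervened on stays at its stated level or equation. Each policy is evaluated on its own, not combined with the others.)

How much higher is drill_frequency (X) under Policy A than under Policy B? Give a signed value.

450

Policy A (Y + 16):
  J = 81
  V = 160
  Y = 275 + 6·81 + 5·160 (+16 from intervention) = 1577
  G = 172 − 4·160 − 2·1577 = -3622
  X = 127 − 3·(-3622) = 10993
Policy B (Y − 56, G + 6):
  J = 81
  V = 160
  Y = 275 + 6·81 + 5·160 (−56 from intervention) = 1505
  G = 172 − 4·160 − 2·1505 (+6 from intervention) = -3472
  X = 127 − 3·(-3472) = 10543
X: 10993 − 10543 = 450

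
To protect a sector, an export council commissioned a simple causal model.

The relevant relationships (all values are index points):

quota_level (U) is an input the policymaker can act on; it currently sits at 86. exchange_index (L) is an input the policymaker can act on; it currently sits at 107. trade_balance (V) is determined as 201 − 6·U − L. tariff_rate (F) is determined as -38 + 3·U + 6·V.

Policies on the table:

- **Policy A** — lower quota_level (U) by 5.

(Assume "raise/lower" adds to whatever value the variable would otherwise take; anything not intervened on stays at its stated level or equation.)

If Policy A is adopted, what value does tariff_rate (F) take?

Policy A (U − 5):
  U = 86 − 5 = 81
  L = 107
  V = 201 − 6·81 − 107 = -392
  F = -38 + 3·81 + 6·(-392) = -2147

-2147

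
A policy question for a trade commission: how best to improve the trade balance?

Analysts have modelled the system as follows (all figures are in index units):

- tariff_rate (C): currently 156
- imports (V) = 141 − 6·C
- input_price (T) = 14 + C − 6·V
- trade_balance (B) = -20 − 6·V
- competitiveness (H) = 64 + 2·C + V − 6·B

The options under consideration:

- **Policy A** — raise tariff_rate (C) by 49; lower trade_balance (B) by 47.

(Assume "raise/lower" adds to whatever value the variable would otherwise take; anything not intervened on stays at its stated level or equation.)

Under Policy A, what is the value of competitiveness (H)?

-39417

Policy A (C + 49, B − 47):
  C = 156 + 49 = 205
  V = 141 − 6·205 = -1089
  B = -20 − 6·(-1089) (−47 from intervention) = 6467
  H = 64 + 2·205 + (-1089) − 6·6467 = -39417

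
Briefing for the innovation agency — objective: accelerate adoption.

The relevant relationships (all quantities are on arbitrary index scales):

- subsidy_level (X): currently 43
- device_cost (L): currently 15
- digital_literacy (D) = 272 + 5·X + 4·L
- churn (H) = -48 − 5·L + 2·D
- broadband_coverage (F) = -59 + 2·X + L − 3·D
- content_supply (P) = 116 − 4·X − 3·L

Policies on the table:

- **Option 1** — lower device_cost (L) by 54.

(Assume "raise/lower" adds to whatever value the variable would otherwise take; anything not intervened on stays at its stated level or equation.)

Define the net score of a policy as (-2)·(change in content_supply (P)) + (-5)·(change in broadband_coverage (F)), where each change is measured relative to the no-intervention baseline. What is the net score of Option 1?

Baseline:
  X = 43
  L = 15
  D = 272 + 5·43 + 4·15 = 547
  F = -59 + 2·43 + 15 − 3·547 = -1599
  P = 116 − 4·43 − 3·15 = -101
Option 1 (L − 54):
  X = 43
  L = 15 − 54 = -39
  D = 272 + 5·43 + 4·(-39) = 331
  F = -59 + 2·43 + (-39) − 3·331 = -1005
  P = 116 − 4·43 − 3·(-39) = 61
ΔP = 61 − (-101) = 162; ΔF = -1005 − (-1599) = 594
Score = (-2)·162 + (-5)·594 = -3294

-3294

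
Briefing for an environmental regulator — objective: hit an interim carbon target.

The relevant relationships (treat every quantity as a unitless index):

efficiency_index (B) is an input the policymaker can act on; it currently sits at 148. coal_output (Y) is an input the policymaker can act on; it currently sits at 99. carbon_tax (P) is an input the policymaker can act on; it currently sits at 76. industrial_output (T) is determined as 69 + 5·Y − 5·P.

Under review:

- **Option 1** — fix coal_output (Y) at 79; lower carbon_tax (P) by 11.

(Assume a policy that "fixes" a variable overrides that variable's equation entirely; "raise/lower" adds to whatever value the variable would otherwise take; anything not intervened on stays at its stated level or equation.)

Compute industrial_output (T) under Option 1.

Option 1 (Y := 79, P − 11):
  Y = 79
  P = 76 − 11 = 65
  T = 69 + 5·79 − 5·65 = 139

139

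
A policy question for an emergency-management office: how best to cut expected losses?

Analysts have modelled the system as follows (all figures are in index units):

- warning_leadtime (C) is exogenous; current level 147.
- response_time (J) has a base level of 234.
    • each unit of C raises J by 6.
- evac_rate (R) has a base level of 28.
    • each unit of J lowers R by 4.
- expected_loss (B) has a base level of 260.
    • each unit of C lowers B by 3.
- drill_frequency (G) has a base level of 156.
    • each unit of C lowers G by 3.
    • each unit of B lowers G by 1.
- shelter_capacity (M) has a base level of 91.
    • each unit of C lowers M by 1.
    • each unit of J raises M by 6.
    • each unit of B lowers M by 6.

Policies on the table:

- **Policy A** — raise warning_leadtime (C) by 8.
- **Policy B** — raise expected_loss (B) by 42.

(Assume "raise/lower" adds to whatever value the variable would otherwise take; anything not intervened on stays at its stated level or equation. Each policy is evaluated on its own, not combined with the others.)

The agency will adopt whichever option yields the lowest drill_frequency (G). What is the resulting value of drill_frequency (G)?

-146

Policy A (C + 8):
  C = 147 + 8 = 155
  B = 260 − 3·155 = -205
  G = 156 − 3·155 − (-205) = -104
Policy B (B + 42):
  C = 147
  B = 260 − 3·147 (+42 from intervention) = -139
  G = 156 − 3·147 − (-139) = -146
Comparing — Policy A: G=-104, Policy B: G=-146. Lowest is -146 (Policy B).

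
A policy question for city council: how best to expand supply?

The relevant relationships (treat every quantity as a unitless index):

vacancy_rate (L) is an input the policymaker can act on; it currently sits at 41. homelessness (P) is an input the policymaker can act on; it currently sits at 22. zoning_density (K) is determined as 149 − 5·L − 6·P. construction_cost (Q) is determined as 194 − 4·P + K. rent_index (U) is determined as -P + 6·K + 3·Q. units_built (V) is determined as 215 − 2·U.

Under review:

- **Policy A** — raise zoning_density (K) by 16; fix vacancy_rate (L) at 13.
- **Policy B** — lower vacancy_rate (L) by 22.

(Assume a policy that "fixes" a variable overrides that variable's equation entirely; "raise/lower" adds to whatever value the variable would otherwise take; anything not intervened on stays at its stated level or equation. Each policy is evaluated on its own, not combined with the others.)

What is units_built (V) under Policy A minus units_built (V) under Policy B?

Policy A (K + 16, L := 13):
  L = 13
  P = 22
  K = 149 − 5·13 − 6·22 (+16 from intervention) = -32
  Q = 194 − 4·22 + (-32) = 74
  U = 0 − 22 + 6·(-32) + 3·74 = 8
  V = 215 − 2·8 = 199
Policy B (L − 22):
  L = 41 − 22 = 19
  P = 22
  K = 149 − 5·19 − 6·22 = -78
  Q = 194 − 4·22 + (-78) = 28
  U = 0 − 22 + 6·(-78) + 3·28 = -406
  V = 215 − 2·(-406) = 1027
V: 199 − 1027 = -828

-828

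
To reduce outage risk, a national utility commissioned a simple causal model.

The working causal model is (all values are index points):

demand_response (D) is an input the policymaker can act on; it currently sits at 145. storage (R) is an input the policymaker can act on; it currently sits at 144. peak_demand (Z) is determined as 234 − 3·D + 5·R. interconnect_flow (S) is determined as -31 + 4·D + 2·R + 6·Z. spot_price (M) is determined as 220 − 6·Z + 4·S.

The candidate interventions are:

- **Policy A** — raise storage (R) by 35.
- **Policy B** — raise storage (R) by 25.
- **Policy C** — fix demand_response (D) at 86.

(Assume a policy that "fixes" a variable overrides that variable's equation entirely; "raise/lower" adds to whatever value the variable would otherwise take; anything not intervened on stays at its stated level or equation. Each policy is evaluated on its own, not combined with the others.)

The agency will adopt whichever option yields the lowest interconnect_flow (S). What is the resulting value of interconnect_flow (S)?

Policy A (R + 35):
  D = 145
  R = 144 + 35 = 179
  Z = 234 − 3·145 + 5·179 = 694
  S = -31 + 4·145 + 2·179 + 6·694 = 5071
Policy B (R + 25):
  D = 145
  R = 144 + 25 = 169
  Z = 234 − 3·145 + 5·169 = 644
  S = -31 + 4·145 + 2·169 + 6·644 = 4751
Policy C (D := 86):
  D = 86
  R = 144
  Z = 234 − 3·86 + 5·144 = 696
  S = -31 + 4·86 + 2·144 + 6·696 = 4777
Comparing — Policy A: S=5071, Policy B: S=4751, Policy C: S=4777. Lowest is 4751 (Policy B).

4751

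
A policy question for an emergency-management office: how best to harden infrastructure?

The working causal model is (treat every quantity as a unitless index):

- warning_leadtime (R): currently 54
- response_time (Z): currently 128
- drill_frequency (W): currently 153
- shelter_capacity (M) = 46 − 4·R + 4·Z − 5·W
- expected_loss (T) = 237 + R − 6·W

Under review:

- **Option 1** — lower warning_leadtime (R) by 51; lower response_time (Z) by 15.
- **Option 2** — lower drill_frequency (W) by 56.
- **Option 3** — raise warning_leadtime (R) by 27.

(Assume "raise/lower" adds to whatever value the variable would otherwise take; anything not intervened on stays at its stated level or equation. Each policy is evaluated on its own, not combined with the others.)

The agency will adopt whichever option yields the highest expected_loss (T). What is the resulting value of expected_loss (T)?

-291

Option 1 (R − 51, Z − 15):
  R = 54 − 51 = 3
  W = 153
  T = 237 + 3 − 6·153 = -678
Option 2 (W − 56):
  R = 54
  W = 153 − 56 = 97
  T = 237 + 54 − 6·97 = -291
Option 3 (R + 27):
  R = 54 + 27 = 81
  W = 153
  T = 237 + 81 − 6·153 = -600
Comparing — Option 1: T=-678, Option 2: T=-291, Option 3: T=-600. Highest is -291 (Option 2).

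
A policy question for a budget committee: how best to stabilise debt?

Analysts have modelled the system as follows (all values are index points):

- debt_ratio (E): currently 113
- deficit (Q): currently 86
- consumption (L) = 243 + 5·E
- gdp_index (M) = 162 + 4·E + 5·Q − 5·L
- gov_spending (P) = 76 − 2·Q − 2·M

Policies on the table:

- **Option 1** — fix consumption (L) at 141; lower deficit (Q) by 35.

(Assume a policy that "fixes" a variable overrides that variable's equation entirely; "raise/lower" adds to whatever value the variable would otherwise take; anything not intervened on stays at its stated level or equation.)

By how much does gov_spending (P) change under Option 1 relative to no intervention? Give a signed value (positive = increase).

Baseline:
  E = 113
  Q = 86
  L = 243 + 5·113 = 808
  M = 162 + 4·113 + 5·86 − 5·808 = -2996
  P = 76 − 2·86 − 2·(-2996) = 5896
Option 1 (L := 141, Q − 35):
  E = 113
  Q = 86 − 35 = 51
  L = 141
  M = 162 + 4·113 + 5·51 − 5·141 = 164
  P = 76 − 2·51 − 2·164 = -354
Change in P: -354 − 5896 = -6250

-6250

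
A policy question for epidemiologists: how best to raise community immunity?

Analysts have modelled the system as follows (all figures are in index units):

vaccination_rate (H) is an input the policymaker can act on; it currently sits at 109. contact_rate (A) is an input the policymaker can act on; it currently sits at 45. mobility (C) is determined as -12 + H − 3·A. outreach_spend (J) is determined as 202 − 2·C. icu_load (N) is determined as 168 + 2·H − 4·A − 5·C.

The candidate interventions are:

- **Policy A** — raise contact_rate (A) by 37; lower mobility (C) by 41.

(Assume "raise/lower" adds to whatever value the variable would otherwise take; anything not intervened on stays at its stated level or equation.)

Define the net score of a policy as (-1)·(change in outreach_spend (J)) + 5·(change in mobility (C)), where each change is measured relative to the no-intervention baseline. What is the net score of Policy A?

Baseline:
  H = 109
  A = 45
  C = -12 + 109 − 3·45 = -38
  J = 202 − 2·(-38) = 278
Policy A (A + 37, C − 41):
  H = 109
  A = 45 + 37 = 82
  C = -12 + 109 − 3·82 (−41 from intervention) = -190
  J = 202 − 2·(-190) = 582
ΔJ = 582 − 278 = 304; ΔC = -190 − (-38) = -152
Score = (-1)·304 + 5·(-152) = -1064

-1064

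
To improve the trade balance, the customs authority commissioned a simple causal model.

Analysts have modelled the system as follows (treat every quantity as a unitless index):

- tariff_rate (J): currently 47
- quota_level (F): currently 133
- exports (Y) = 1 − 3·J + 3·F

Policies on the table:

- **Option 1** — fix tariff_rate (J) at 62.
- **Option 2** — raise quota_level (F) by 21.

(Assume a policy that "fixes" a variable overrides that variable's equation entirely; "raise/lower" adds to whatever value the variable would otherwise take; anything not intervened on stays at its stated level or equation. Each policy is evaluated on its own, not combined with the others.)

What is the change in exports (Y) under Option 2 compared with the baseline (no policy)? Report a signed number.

Baseline:
  J = 47
  F = 133
  Y = 1 − 3·47 + 3·133 = 259
Option 2 (F + 21):
  J = 47
  F = 133 + 21 = 154
  Y = 1 − 3·47 + 3·154 = 322
Change in Y: 322 − 259 = 63

63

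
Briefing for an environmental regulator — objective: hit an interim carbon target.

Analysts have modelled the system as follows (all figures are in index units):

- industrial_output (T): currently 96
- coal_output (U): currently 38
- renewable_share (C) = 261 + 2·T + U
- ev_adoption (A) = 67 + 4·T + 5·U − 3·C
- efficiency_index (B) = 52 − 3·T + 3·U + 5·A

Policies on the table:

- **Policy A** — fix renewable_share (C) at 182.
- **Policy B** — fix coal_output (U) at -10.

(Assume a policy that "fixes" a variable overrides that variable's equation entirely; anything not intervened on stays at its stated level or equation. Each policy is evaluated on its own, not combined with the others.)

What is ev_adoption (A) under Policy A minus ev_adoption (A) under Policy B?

1023

Policy A (C := 182):
  T = 96
  U = 38
  C = 182
  A = 67 + 4·96 + 5·38 − 3·182 = 95
Policy B (U := -10):
  T = 96
  U = -10
  C = 261 + 2·96 + (-10) = 443
  A = 67 + 4·96 + 5·(-10) − 3·443 = -928
A: 95 − (-928) = 1023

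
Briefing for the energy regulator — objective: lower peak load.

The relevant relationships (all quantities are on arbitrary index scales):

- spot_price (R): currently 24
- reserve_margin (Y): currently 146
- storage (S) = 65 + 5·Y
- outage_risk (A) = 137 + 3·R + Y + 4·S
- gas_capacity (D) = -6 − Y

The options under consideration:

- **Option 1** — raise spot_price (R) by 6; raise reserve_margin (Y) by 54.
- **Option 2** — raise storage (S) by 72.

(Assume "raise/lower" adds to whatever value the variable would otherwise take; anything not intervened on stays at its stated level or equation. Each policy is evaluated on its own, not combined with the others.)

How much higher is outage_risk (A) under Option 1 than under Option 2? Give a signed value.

864

Option 1 (R + 6, Y + 54):
  R = 24 + 6 = 30
  Y = 146 + 54 = 200
  S = 65 + 5·200 = 1065
  A = 137 + 3·30 + 200 + 4·1065 = 4687
Option 2 (S + 72):
  R = 24
  Y = 146
  S = 65 + 5·146 (+72 from intervention) = 867
  A = 137 + 3·24 + 146 + 4·867 = 3823
A: 4687 − 3823 = 864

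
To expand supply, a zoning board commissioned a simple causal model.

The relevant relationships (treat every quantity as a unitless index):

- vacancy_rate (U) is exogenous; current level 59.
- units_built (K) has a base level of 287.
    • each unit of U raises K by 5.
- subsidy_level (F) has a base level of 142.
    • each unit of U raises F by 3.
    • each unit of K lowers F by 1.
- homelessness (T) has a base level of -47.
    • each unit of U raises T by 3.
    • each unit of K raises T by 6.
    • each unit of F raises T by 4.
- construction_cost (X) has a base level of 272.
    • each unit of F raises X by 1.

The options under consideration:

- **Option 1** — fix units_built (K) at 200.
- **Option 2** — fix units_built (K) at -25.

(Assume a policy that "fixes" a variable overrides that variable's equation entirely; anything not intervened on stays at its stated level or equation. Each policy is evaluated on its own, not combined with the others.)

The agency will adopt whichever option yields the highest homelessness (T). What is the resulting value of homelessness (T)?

1806

Option 1 (K := 200):
  U = 59
  K = 200
  F = 142 + 3·59 − 200 = 119
  T = -47 + 3·59 + 6·200 + 4·119 = 1806
Option 2 (K := -25):
  U = 59
  K = -25
  F = 142 + 3·59 − (-25) = 344
  T = -47 + 3·59 + 6·(-25) + 4·344 = 1356
Comparing — Option 1: T=1806, Option 2: T=1356. Highest is 1806 (Option 1).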